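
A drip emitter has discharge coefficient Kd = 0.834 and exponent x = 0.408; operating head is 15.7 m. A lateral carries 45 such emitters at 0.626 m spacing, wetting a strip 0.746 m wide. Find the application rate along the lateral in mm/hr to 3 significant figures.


Approach: apply the emitter equation with a lateral mass balance, q = Kd*h^x; Q = n*q; rate = Q/(n*spacing*width).
Step 1 — single emitter flow (q = Kd*h^x):
  q = 0.834 * 15.7^0.408 = 2.5650 L/hr
Step 2 — total lateral flow: Q = 45 * 2.5650 = 115.43 L/hr
Step 3 — wetted area: A = 45 * 0.626 * 0.746 = 21.015 m^2
Step 4 — application rate: Q/A = 115.43/21.015 = 5.49 mm/hr
Therefore the application rate along the lateral = 5.49 mm/hr.


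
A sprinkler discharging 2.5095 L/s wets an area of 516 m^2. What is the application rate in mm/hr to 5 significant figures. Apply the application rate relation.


Approach: apply the application rate relation, rate = (Q/A)*3600.
rate = (2.5095 / 516) * 3600 = 17.508 mm/hr
Therefore the application rate = 17.508 mm/hr.


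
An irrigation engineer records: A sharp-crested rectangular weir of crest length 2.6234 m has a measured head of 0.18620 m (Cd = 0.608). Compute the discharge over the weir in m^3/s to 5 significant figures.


Approach: apply the rectangular weir equation, Q = (2/3)*Cd*L*sqrt(2g)*H^1.5.
Q = (2/3)*0.608*2.6234*sqrt(2*9.81)*0.18620^1.5 = 0.37844 m^3/s
Therefore the discharge over the weir = 0.37844 m^3/s.


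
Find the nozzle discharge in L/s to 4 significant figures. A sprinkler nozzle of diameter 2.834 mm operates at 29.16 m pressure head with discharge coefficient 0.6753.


Approach: apply the orifice equation, Q = Cd*A*sqrt(2*g*h), A = pi*(d/2)^2.
A = pi*(2.834e-3/2)^2 = 6.30797e-06 m^2
Q = 0.6753 * 6.30797e-06 * sqrt(2*9.81*29.16) * 1000 = 0.1019 L/s
Therefore the nozzle discharge = 0.1019 L/s.


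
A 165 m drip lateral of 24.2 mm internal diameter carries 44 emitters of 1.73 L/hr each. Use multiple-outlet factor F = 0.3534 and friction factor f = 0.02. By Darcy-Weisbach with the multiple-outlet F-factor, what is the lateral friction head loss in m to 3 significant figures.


Approach: apply Darcy-Weisbach with the multiple-outlet F-factor, Q = n*q/(3600*1000) m^3/s; v = Q/A; hf = F*f*(L/D)*(v^2/(2g)).
Q = 44*1.73/(3600*1000) = 2.1144e-05 m^3/s
A = pi*(24.2e-3/2)^2 = 4.5996e-04 m^2, so v = Q/A = 0.045970 m/s
hf = 0.3534*0.02*(165/0.0242)*(0.045970^2/(2*9.81)) = 0.00519 m
Therefore the lateral friction head loss = 0.00519 m.


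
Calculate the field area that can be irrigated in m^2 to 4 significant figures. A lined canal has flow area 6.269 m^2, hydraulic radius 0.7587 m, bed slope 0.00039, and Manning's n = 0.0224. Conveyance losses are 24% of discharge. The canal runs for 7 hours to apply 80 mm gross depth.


Approach: apply Manning's equation with a conveyance and depth budget, Q = (1/n)*A*R^(2/3)*S^(1/2); Q_field = Q*(1-loss); Area = Q_field*t/(d/1000).
Step 1 — canal discharge (Manning's equation):
  Q = (1/0.0224) * 6.269 * 0.7587^(2/3) * 0.00039^(1/2) = 4.59758 m^3/s
Step 2 — delivered flow: Q_field = 4.59758*(1 - 24/100) = 3.49416 m^3/s
Step 3 — volume delivered: V = 3.49416 * 7*3600 = 88052.8 m^3
Step 4 — area served: A = V / (depth/1000) = 88052.8 / 0.08 = 1101000 m^2
Therefore the field area that can be irrigated = 1101000 m^2.


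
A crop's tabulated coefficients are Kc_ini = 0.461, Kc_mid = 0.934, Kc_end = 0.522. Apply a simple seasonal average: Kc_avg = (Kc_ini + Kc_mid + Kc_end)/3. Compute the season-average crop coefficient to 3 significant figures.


Kc_avg = (0.461 + 0.934 + 0.522)/3 = 0.639
Therefore the season-average crop coefficient = 0.639.


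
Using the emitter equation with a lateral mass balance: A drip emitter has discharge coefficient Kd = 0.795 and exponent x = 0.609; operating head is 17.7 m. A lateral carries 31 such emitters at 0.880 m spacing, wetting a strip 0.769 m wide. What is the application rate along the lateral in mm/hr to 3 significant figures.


Approach: apply the emitter equation with a lateral mass balance, q = Kd*h^x; Q = n*q; rate = Q/(n*spacing*width).
Step 1 — single emitter flow (q = Kd*h^x):
  q = 0.795 * 17.7^0.609 = 4.5749 L/hr
Step 2 — total lateral flow: Q = 31 * 4.5749 = 141.82 L/hr
Step 3 — wetted area: A = 31 * 0.880 * 0.769 = 20.978 m^2
Step 4 — application rate: Q/A = 141.82/20.978 = 6.76 mm/hr
Therefore the application rate along the lateral = 6.76 mm/hr.


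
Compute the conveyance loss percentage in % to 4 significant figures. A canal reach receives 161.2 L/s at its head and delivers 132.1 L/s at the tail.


Approach: apply the conveyance loss ratio, loss% = ((Q_head - Q_tail)/Q_head)*100.
loss = ((161.2 - 132.1)/161.2)*100 = 18.05 %
Therefore the conveyance loss percentage = 18.05 %.


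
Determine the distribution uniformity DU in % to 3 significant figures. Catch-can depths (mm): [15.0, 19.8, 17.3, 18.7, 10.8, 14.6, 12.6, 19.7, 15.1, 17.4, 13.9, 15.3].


Approach: apply the low-quarter distribution uniformity, DU = (mean of lowest quarter of readings / overall mean)*100.
sorted lowest 3 of 12: [10.8, 12.6, 13.9] -> mean = 12.433 mm
overall mean = 15.850 mm
DU = (12.433/15.850)*100 = 78.4 %
Therefore the distribution uniformity DU = 78.4 %.


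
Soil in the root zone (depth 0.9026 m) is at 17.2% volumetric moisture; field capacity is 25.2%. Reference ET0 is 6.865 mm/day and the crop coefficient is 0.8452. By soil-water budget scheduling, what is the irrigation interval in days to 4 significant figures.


Approach: apply soil-water budget scheduling, SMD = (FC-theta)/100*depth*1000; ETc = ET0*Kc; interval = SMD/ETc.
Step 1 — soil moisture deficit:
  SMD = (25.2 - 17.2)/100 * 0.9026 * 1000 = 72.2080 mm
Step 2 — daily crop ET (ETc = ET0*Kc):
  ETc = 6.865 * 0.8452 = 5.80230 mm/day
Step 3 — irrigation interval (SMD/ETc):
  interval = 72.2080 / 5.80230 = 12.44 days
Therefore the irrigation interval = 12.44 days.


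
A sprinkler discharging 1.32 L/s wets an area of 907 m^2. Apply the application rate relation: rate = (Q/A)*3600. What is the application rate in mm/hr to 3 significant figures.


rate = (1.32 / 907) * 3600 = 5.24 mm/hr
Therefore the application rate = 5.24 mm/hr.


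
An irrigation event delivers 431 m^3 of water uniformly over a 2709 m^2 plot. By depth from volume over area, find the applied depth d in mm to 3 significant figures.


Approach: apply depth from volume over area, d = (V/A)*1000.
d = (431 / 2709) * 1000 = 159 mm
Therefore the applied depth d = 159 mm.


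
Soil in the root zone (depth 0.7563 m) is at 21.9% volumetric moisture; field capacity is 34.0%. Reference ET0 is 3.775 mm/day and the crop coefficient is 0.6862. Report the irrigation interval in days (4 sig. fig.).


Approach: apply soil-water budget scheduling, SMD = (FC-theta)/100*depth*1000; ETc = ET0*Kc; interval = SMD/ETc.
Step 1 — soil moisture deficit:
  SMD = (34.0 - 21.9)/100 * 0.7563 * 1000 = 91.5123 mm
Step 2 — daily crop ET (ETc = ET0*Kc):
  ETc = 3.775 * 0.6862 = 2.59041 mm/day
Step 3 — irrigation interval (SMD/ETc):
  interval = 91.5123 / 2.59041 = 35.33 days
Therefore the irrigation interval = 35.33 days.


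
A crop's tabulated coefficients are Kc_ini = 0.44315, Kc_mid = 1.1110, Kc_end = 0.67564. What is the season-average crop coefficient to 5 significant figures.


Approach: apply a simple seasonal average, Kc_avg = (Kc_ini + Kc_mid + Kc_end)/3.
Kc_avg = (0.44315 + 1.1110 + 0.67564)/3 = 0.74326
Therefore the season-average crop coefficient = 0.74326.


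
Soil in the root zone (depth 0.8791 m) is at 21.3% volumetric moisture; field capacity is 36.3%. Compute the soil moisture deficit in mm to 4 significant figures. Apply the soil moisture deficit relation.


Approach: apply the soil moisture deficit relation, SMD = (FC - theta)/100 * depth * 1000.
SMD = (36.3 - 21.3)/100 * 0.8791 * 1000 = 131.9 mm
Therefore the soil moisture deficit = 131.9 mm.


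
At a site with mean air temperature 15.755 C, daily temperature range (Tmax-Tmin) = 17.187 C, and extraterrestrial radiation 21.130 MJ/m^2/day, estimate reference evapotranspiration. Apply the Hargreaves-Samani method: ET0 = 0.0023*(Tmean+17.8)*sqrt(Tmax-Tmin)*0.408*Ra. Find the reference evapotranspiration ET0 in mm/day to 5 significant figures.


ET0 = 0.0023*(15.755+17.8)*sqrt(17.187)*0.408*21.130 = 2.7583 mm/day
Therefore the reference evapotranspiration ET0 = 2.7583 mm/day.


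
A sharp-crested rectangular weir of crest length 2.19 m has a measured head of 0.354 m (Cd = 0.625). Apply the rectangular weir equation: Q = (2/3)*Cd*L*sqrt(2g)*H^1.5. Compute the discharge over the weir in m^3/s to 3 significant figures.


Q = (2/3)*0.625*2.19*sqrt(2*9.81)*0.354^1.5 = 0.851 m^3/s
Therefore the discharge over the weir = 0.851 m^3/s.


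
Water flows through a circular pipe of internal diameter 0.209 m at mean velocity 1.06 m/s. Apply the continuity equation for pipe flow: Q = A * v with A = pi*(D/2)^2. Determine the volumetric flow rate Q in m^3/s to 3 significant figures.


A = pi*(0.209/2)^2 = 0.034307 m^2
Q = 0.034307 * 1.06 = 0.0364 m^3/s
Therefore the volumetric flow rate Q = 0.0364 m^3/s.


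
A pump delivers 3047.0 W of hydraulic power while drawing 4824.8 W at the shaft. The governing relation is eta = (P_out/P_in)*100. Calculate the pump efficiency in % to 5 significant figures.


eta = (3047.0 / 4824.8) * 100 = 63.153 %
Therefore the pump efficiency = 63.153 %.


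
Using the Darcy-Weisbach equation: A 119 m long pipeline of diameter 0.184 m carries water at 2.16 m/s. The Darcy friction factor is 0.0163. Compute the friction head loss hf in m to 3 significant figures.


Approach: apply the Darcy-Weisbach equation, hf = f*(L/D)*(v^2/(2g)).
hf = 0.0163 * (119/0.184) * (2.16^2 / (2*9.81))
hf = 2.51 m
Therefore the friction head loss hf = 2.51 m.


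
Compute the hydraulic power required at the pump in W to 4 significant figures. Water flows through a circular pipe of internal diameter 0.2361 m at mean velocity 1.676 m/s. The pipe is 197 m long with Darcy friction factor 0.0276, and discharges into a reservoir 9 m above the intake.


Approach: apply continuity + Darcy-Weisbach + hydraulic power, Q = A*v; hf = f*(L/D)*(v^2/(2g)); H = static + hf; P = rho*g*Q*H.
Step 1 — flow rate (continuity, Q = A*v):
  A = pi*(0.2361/2)^2 = 0.0437806 m^2
  Q = 0.0437806 * 1.676 = 0.0733763 m^3/s
Step 2 — friction head loss (Darcy-Weisbach):
  hf = 0.0276 * (197/0.2361) * (1.676^2 / (2*9.81))
  hf = 3.29707 m
Step 3 — total head: H = 9 + 3.29707 = 12.2971 m
Step 4 — hydraulic power (P = rho*g*Q*H):
  P = 1000 * 9.81 * 0.0733763 * 12.2971 = 8852 W
Therefore the hydraulic power required at the pump = 8852 W.


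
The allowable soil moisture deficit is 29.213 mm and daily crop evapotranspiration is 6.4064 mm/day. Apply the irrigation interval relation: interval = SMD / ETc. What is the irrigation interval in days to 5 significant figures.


interval = 29.213 / 6.4064 = 4.5600 days
Therefore the irrigation interval = 4.5600 days.


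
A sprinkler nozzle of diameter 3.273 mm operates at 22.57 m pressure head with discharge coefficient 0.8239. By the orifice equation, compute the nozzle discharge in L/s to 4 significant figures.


Approach: apply the orifice equation, Q = Cd*A*sqrt(2*g*h), A = pi*(d/2)^2.
A = pi*(3.273e-3/2)^2 = 8.41360e-06 m^2
Q = 0.8239 * 8.41360e-06 * sqrt(2*9.81*22.57) * 1000 = 0.1459 L/s
Therefore the nozzle discharge = 0.1459 L/s.


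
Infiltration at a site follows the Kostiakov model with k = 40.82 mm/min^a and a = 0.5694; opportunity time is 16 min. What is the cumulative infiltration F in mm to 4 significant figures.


Approach: apply the Kostiakov infiltration equation, F = k*t^a.
F = 40.82 * 16^0.5694 = 197.9 mm
Therefore the cumulative infiltration F = 197.9 mm.


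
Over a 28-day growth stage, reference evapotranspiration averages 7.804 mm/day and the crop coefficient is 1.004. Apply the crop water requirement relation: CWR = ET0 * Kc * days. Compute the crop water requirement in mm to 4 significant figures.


CWR = 7.804 * 1.004 * 28 = 219.4 mm
Therefore the crop water requirement = 219.4 mm.


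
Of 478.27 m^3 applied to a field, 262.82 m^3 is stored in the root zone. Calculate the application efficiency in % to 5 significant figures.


Approach: apply the application efficiency ratio, Ea = (stored/applied)*100.
Ea = (262.82/478.27)*100 = 54.952 %
Therefore the application efficiency = 54.952 %.


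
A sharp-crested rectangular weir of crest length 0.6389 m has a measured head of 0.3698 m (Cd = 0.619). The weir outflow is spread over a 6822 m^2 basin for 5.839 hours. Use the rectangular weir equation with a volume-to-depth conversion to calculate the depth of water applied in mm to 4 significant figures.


Approach: apply the rectangular weir equation with a volume-to-depth conversion, Q = (2/3)*Cd*L*sqrt(2g)*H^1.5; d = Q*t/A * 1000.
Step 1 — weir discharge:
  Q = (2/3)*0.619*0.6389*sqrt(2*9.81)*0.3698^1.5 = 0.262623 m^3/s
Step 2 — volume: V = 0.262623 * 5.839*3600 = 5520.43 m^3
Step 3 — depth: d = V/A * 1000 = 5520.43/6822 * 1000 = 809.2 mm
Therefore the depth of water applied = 809.2 mm.


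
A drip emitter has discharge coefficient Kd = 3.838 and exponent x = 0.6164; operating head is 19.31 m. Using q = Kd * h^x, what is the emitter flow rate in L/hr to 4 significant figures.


q = 3.838 * 19.31^0.6164 = 23.80 L/hr
Therefore the emitter flow rate = 23.80 L/hr.


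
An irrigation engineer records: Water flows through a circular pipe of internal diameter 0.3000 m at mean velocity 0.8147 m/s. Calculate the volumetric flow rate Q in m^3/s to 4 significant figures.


Approach: apply the continuity equation for pipe flow, Q = A * v with A = pi*(D/2)^2.
A = pi*(0.3000/2)^2 = 0.0706858 m^2
Q = 0.0706858 * 0.8147 = 0.05759 m^3/s
Therefore the volumetric flow rate Q = 0.05759 m^3/s.


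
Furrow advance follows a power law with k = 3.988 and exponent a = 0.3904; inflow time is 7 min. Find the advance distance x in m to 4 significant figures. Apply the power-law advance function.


Approach: apply the power-law advance function, x = k*t^a.
x = 3.988 * 7^0.3904 = 8.525 m
Therefore the advance distance x = 8.525 m.


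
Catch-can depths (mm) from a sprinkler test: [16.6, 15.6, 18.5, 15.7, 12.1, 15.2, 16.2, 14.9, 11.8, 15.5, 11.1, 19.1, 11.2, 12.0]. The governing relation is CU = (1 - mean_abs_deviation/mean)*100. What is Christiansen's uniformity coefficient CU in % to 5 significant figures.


mean = 14.67857 mm
mean |d_i - mean| = 2.170408 mm
CU = (1 - 2.170408/14.67857)*100 = 85.214 %
Therefore Christiansen's uniformity coefficient CU = 85.214 %.


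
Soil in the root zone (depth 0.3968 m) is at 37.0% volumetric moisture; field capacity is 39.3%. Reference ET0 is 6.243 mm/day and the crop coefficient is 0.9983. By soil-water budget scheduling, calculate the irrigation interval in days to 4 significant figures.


Approach: apply soil-water budget scheduling, SMD = (FC-theta)/100*depth*1000; ETc = ET0*Kc; interval = SMD/ETc.
Step 1 — soil moisture deficit:
  SMD = (39.3 - 37.0)/100 * 0.3968 * 1000 = 9.12640 mm
Step 2 — daily crop ET (ETc = ET0*Kc):
  ETc = 6.243 * 0.9983 = 6.23239 mm/day
Step 3 — irrigation interval (SMD/ETc):
  interval = 9.12640 / 6.23239 = 1.464 days
Therefore the irrigation interval = 1.464 days.


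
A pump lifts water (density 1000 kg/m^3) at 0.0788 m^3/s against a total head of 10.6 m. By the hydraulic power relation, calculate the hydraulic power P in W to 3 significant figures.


Approach: apply the hydraulic power relation, P = rho*g*Q*H.
P = 1000 * 9.81 * 0.0788 * 10.6 = 8190 W
Therefore the hydraulic power P = 8190 W.


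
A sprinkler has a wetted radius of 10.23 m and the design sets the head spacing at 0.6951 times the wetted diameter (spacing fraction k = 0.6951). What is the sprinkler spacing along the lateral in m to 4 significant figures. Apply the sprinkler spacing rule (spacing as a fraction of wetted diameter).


Approach: apply the sprinkler spacing rule (spacing as a fraction of wetted diameter), S = k*(2*R).
S = 0.6951 * (2 * 10.23) = 14.22 m
Therefore the sprinkler spacing along the lateral = 14.22 m.


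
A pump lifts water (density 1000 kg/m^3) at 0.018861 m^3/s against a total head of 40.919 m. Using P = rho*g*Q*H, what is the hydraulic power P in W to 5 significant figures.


P = 1000 * 9.81 * 0.018861 * 40.919 = 7571.1 W
Therefore the hydraulic power P = 7571.1 W.


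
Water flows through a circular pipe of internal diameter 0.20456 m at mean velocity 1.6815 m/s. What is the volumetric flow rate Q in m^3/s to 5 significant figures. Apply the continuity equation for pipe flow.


Approach: apply the continuity equation for pipe flow, Q = A * v with A = pi*(D/2)^2.
A = pi*(0.20456/2)^2 = 0.03286482 m^2
Q = 0.03286482 * 1.6815 = 0.055262 m^3/s
Therefore the volumetric flow rate Q = 0.055262 m^3/s.


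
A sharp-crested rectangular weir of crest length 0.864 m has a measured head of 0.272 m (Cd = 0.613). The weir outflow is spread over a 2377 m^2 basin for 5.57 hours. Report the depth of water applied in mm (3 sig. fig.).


Approach: apply the rectangular weir equation with a volume-to-depth conversion, Q = (2/3)*Cd*L*sqrt(2g)*H^1.5; d = Q*t/A * 1000.
Step 1 — weir discharge:
  Q = (2/3)*0.613*0.864*sqrt(2*9.81)*0.272^1.5 = 0.22186 m^3/s
Step 2 — volume: V = 0.22186 * 5.57*3600 = 4448.8 m^3
Step 3 — depth: d = V/A * 1000 = 4448.8/2377 * 1000 = 1870 mm
Therefore the depth of water applied = 1870 mm.


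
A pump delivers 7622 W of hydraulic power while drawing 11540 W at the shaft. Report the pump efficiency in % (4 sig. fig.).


Approach: apply the efficiency ratio, eta = (P_out/P_in)*100.
eta = (7622 / 11540) * 100 = 66.05 %
Therefore the pump efficiency = 66.05 %.


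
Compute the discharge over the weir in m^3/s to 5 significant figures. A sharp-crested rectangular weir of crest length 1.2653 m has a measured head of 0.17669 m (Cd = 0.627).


Approach: apply the rectangular weir equation, Q = (2/3)*Cd*L*sqrt(2g)*H^1.5.
Q = (2/3)*0.627*1.2653*sqrt(2*9.81)*0.17669^1.5 = 0.17400 m^3/s
Therefore the discharge over the weir = 0.17400 m^3/s.


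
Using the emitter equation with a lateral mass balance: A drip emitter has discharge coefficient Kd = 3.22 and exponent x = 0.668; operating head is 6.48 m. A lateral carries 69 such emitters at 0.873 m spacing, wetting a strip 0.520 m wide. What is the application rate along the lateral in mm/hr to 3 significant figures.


Approach: apply the emitter equation with a lateral mass balance, q = Kd*h^x; Q = n*q; rate = Q/(n*spacing*width).
Step 1 — single emitter flow (q = Kd*h^x):
  q = 3.22 * 6.48^0.668 = 11.220 L/hr
Step 2 — total lateral flow: Q = 69 * 11.220 = 774.17 L/hr
Step 3 — wetted area: A = 69 * 0.873 * 0.520 = 31.323 m^2
Step 4 — application rate: Q/A = 774.17/31.323 = 24.7 mm/hr
Therefore the application rate along the lateral = 24.7 mm/hr.


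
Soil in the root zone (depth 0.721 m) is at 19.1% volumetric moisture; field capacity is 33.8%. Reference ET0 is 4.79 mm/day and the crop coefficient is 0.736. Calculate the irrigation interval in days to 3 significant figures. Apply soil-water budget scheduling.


Approach: apply soil-water budget scheduling, SMD = (FC-theta)/100*depth*1000; ETc = ET0*Kc; interval = SMD/ETc.
Step 1 — soil moisture deficit:
  SMD = (33.8 - 19.1)/100 * 0.721 * 1000 = 105.99 mm
Step 2 — daily crop ET (ETc = ET0*Kc):
  ETc = 4.79 * 0.736 = 3.5254 mm/day
Step 3 — irrigation interval (SMD/ETc):
  interval = 105.99 / 3.5254 = 30.1 days
Therefore the irrigation interval = 30.1 days.


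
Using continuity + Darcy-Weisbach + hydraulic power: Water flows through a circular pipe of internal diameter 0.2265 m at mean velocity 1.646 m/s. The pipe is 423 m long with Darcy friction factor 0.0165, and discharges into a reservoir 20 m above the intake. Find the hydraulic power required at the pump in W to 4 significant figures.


Approach: apply continuity + Darcy-Weisbach + hydraulic power, Q = A*v; hf = f*(L/D)*(v^2/(2g)); H = static + hf; P = rho*g*Q*H.
Step 1 — flow rate (continuity, Q = A*v):
  A = pi*(0.2265/2)^2 = 0.0402927 m^2
  Q = 0.0402927 * 1.646 = 0.0663218 m^3/s
Step 2 — friction head loss (Darcy-Weisbach):
  hf = 0.0165 * (423/0.2265) * (1.646^2 / (2*9.81))
  hf = 4.25517 m
Step 3 — total head: H = 20 + 4.25517 = 24.2552 m
Step 4 — hydraulic power (P = rho*g*Q*H):
  P = 1000 * 9.81 * 0.0663218 * 24.2552 = 15780 W
Therefore the hydraulic power required at the pump = 15780 W.


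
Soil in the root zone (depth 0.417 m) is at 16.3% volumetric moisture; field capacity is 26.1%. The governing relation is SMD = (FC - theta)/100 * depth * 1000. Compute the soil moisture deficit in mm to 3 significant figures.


SMD = (26.1 - 16.3)/100 * 0.417 * 1000 = 40.9 mm
Therefore the soil moisture deficit = 40.9 mm.


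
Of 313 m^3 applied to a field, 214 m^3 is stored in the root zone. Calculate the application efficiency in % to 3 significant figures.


Approach: apply the application efficiency ratio, Ea = (stored/applied)*100.
Ea = (214/313)*100 = 68.4 %
Therefore the application efficiency = 68.4 %.


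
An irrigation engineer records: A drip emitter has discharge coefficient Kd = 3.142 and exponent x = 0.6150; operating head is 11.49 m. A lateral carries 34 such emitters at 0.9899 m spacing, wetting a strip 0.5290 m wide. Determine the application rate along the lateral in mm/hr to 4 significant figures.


Approach: apply the emitter equation with a lateral mass balance, q = Kd*h^x; Q = n*q; rate = Q/(n*spacing*width).
Step 1 — single emitter flow (q = Kd*h^x):
  q = 3.142 * 11.49^0.6150 = 14.1027 L/hr
Step 2 — total lateral flow: Q = 34 * 14.1027 = 479.493 L/hr
Step 3 — wetted area: A = 34 * 0.9899 * 0.5290 = 17.8043 m^2
Step 4 — application rate: Q/A = 479.493/17.8043 = 26.93 mm/hr
Therefore the application rate along the lateral = 26.93 mm/hr.


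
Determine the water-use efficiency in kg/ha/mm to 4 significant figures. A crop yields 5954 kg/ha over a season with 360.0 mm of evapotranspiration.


Approach: apply the water-use efficiency ratio, WUE = yield/ET.
WUE = 5954 / 360.0 = 16.54 kg/ha/mm
Therefore the water-use efficiency = 16.54 kg/ha/mm.


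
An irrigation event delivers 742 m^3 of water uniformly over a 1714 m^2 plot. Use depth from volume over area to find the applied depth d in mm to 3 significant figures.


Approach: apply depth from volume over area, d = (V/A)*1000.
d = (742 / 1714) * 1000 = 433 mm
Therefore the applied depth d = 433 mm.


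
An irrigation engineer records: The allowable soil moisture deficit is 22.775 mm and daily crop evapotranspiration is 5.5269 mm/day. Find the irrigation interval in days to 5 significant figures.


Approach: apply the irrigation interval relation, interval = SMD / ETc.
interval = 22.775 / 5.5269 = 4.1208 days
Therefore the irrigation interval = 4.1208 days.


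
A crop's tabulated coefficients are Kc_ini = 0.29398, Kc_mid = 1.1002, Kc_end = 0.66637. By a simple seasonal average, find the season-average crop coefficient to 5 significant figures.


Approach: apply a simple seasonal average, Kc_avg = (Kc_ini + Kc_mid + Kc_end)/3.
Kc_avg = (0.29398 + 1.1002 + 0.66637)/3 = 0.68685
Therefore the season-average crop coefficient = 0.68685.


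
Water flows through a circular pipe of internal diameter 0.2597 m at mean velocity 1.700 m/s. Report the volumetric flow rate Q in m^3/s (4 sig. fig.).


Approach: apply the continuity equation for pipe flow, Q = A * v with A = pi*(D/2)^2.
A = pi*(0.2597/2)^2 = 0.0529705 m^2
Q = 0.0529705 * 1.700 = 0.09005 m^3/s
Therefore the volumetric flow rate Q = 0.09005 m^3/s.


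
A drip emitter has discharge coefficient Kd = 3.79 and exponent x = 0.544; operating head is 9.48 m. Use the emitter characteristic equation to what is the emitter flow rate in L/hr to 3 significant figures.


Approach: apply the emitter characteristic equation, q = Kd * h^x.
q = 3.79 * 9.48^0.544 = 12.9 L/hr
Therefore the emitter flow rate = 12.9 L/hr.


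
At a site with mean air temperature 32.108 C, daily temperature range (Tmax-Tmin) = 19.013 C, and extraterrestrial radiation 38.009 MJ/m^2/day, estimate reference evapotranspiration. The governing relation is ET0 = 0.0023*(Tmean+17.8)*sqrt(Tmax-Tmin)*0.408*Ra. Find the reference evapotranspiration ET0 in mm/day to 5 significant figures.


ET0 = 0.0023*(32.108+17.8)*sqrt(19.013)*0.408*38.009 = 7.7619 mm/day
Therefore the reference evapotranspiration ET0 = 7.7619 mm/day.


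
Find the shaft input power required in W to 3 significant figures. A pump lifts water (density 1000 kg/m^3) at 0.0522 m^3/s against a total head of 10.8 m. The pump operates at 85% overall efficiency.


Approach: apply hydraulic power then efficiency conversion, P = rho*g*Q*H; P_in = P/eta.
Step 1 — hydraulic power (P = rho*g*Q*H):
  P = 1000 * 9.81 * 0.0522 * 10.8 = 5530.5 W
Step 2 — input power: P_in = P/eta = 5530.5 / 0.85 = 6510 W
Therefore the shaft input power required = 6510 W.


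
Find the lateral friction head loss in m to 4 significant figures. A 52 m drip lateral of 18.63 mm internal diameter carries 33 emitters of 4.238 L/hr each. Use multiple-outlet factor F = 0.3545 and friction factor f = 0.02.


Approach: apply Darcy-Weisbach with the multiple-outlet F-factor, Q = n*q/(3600*1000) m^3/s; v = Q/A; hf = F*f*(L/D)*(v^2/(2g)).
Q = 33*4.238/(3600*1000) = 3.88483e-05 m^3/s
A = pi*(18.63e-3/2)^2 = 2.72594e-04 m^2, so v = Q/A = 0.142514 m/s
hf = 0.3545*0.02*(52/0.01863)*(0.142514^2/(2*9.81)) = 0.02049 m
Therefore the lateral friction head loss = 0.02049 m.


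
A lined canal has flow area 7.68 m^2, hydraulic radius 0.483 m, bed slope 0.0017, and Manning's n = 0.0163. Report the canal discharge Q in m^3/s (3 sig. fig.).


Approach: apply Manning's equation, Q = (1/n)*A*R^(2/3)*S^(1/2).
Q = (1/0.0163) * 7.68 * 0.483^(2/3) * 0.0017^(1/2) = 12.0 m^3/s
Therefore the canal discharge Q = 12.0 m^3/s.


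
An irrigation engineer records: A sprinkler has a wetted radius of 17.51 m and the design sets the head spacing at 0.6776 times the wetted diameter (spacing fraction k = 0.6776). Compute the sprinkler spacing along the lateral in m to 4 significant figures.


Approach: apply the sprinkler spacing rule (spacing as a fraction of wetted diameter), S = k*(2*R).
S = 0.6776 * (2 * 17.51) = 23.73 m
Therefore the sprinkler spacing along the lateral = 23.73 m.


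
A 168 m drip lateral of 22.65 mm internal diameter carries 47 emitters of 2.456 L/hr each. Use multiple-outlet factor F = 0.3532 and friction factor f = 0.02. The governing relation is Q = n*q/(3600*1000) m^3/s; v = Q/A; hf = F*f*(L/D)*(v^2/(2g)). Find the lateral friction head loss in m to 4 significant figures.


Q = 47*2.456/(3600*1000) = 3.20644e-05 m^3/s
A = pi*(22.65e-3/2)^2 = 4.02927e-04 m^2, so v = Q/A = 0.0795788 m/s
hf = 0.3532*0.02*(168/0.02265)*(0.0795788^2/(2*9.81)) = 0.01691 m
Therefore the lateral friction head loss = 0.01691 m.


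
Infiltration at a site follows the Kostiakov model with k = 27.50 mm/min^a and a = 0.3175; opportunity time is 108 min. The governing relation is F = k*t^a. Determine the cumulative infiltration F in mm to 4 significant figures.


F = 27.50 * 108^0.3175 = 121.6 mm
Therefore the cumulative infiltration F = 121.6 mm.


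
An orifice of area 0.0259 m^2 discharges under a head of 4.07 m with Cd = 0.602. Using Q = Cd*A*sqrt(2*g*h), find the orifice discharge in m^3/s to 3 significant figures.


Q = 0.602 * 0.0259 * sqrt(2*9.81*4.07) = 0.139 m^3/s
Therefore the orifice discharge = 0.139 m^3/s.


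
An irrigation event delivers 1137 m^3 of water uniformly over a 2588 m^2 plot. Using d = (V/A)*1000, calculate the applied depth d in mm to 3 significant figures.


d = (1137 / 2588) * 1000 = 439 mm
Therefore the applied depth d = 439 mm.


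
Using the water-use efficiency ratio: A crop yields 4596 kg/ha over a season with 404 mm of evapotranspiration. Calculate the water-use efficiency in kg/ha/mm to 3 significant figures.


Approach: apply the water-use efficiency ratio, WUE = yield/ET.
WUE = 4596 / 404 = 11.4 kg/ha/mm
Therefore the water-use efficiency = 11.4 kg/ha/mm.


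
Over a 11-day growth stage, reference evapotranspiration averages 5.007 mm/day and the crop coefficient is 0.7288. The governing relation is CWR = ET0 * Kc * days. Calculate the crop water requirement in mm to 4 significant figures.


CWR = 5.007 * 0.7288 * 11 = 40.14 mm
Therefore the crop water requirement = 40.14 mm.


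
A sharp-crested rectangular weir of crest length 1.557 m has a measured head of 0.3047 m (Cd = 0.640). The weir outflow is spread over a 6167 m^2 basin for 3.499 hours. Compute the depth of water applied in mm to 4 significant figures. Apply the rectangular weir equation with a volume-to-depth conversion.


Approach: apply the rectangular weir equation with a volume-to-depth conversion, Q = (2/3)*Cd*L*sqrt(2g)*H^1.5; d = Q*t/A * 1000.
Step 1 — weir discharge:
  Q = (2/3)*0.640*1.557*sqrt(2*9.81)*0.3047^1.5 = 0.494921 m^3/s
Step 2 — volume: V = 0.494921 * 3.499*3600 = 6234.22 m^3
Step 3 — depth: d = V/A * 1000 = 6234.22/6167 * 1000 = 1011 mm
Therefore the depth of water applied = 1011 mm.


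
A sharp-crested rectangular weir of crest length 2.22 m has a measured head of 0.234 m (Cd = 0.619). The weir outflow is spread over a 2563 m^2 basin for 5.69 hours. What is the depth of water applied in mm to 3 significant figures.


Approach: apply the rectangular weir equation with a volume-to-depth conversion, Q = (2/3)*Cd*L*sqrt(2g)*H^1.5; d = Q*t/A * 1000.
Step 1 — weir discharge:
  Q = (2/3)*0.619*2.22*sqrt(2*9.81)*0.234^1.5 = 0.45933 m^3/s
Step 2 — volume: V = 0.45933 * 5.69*3600 = 9408.9 m^3
Step 3 — depth: d = V/A * 1000 = 9408.9/2563 * 1000 = 3670 mm
Therefore the depth of water applied = 3670 mm.


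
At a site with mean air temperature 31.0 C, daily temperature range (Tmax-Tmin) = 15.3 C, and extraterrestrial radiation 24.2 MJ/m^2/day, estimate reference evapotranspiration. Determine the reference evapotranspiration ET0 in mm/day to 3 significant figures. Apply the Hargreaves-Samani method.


Approach: apply the Hargreaves-Samani method, ET0 = 0.0023*(Tmean+17.8)*sqrt(Tmax-Tmin)*0.408*Ra.
ET0 = 0.0023*(31.0+17.8)*sqrt(15.3)*0.408*24.2 = 4.33 mm/day
Therefore the reference evapotranspiration ET0 = 4.33 mm/day.


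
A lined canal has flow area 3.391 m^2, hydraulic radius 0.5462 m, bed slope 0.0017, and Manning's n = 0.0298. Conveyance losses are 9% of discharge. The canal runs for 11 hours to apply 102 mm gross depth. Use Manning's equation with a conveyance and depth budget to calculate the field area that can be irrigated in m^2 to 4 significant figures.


Approach: apply Manning's equation with a conveyance and depth budget, Q = (1/n)*A*R^(2/3)*S^(1/2); Q_field = Q*(1-loss); Area = Q_field*t/(d/1000).
Step 1 — canal discharge (Manning's equation):
  Q = (1/0.0298) * 3.391 * 0.5462^(2/3) * 0.0017^(1/2) = 3.13500 m^3/s
Step 2 — delivered flow: Q_field = 3.13500*(1 - 9/100) = 2.85285 m^3/s
Step 3 — volume delivered: V = 2.85285 * 11*3600 = 112973 m^3
Step 4 — area served: A = V / (depth/1000) = 112973 / 0.102 = 1108000 m^2
Therefore the field area that can be irrigated = 1108000 m^2.


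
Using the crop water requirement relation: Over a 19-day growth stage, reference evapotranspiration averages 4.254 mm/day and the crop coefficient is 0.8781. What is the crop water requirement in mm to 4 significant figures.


Approach: apply the crop water requirement relation, CWR = ET0 * Kc * days.
CWR = 4.254 * 0.8781 * 19 = 70.97 mm
Therefore the crop water requirement = 70.97 mm.


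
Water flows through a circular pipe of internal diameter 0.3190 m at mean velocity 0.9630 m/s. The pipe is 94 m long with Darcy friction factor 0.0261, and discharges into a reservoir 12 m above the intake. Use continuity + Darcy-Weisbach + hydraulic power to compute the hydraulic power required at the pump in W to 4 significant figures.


Approach: apply continuity + Darcy-Weisbach + hydraulic power, Q = A*v; hf = f*(L/D)*(v^2/(2g)); H = static + hf; P = rho*g*Q*H.
Step 1 — flow rate (continuity, Q = A*v):
  A = pi*(0.3190/2)^2 = 0.0799229 m^2
  Q = 0.0799229 * 0.9630 = 0.0769658 m^3/s
Step 2 — friction head loss (Darcy-Weisbach):
  hf = 0.0261 * (94/0.3190) * (0.9630^2 / (2*9.81))
  hf = 0.363522 m
Step 3 — total head: H = 12 + 0.363522 = 12.3635 m
Step 4 — hydraulic power (P = rho*g*Q*H):
  P = 1000 * 9.81 * 0.0769658 * 12.3635 = 9335 W
Therefore the hydraulic power required at the pump = 9335 W.


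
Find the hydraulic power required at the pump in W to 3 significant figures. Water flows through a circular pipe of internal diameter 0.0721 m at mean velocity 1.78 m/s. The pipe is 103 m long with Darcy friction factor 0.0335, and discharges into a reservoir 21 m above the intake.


Approach: apply continuity + Darcy-Weisbach + hydraulic power, Q = A*v; hf = f*(L/D)*(v^2/(2g)); H = static + hf; P = rho*g*Q*H.
Step 1 — flow rate (continuity, Q = A*v):
  A = pi*(0.0721/2)^2 = 0.0040828 m^2
  Q = 0.0040828 * 1.78 = 0.0072674 m^3/s
Step 2 — friction head loss (Darcy-Weisbach):
  hf = 0.0335 * (103/0.0721) * (1.78^2 / (2*9.81))
  hf = 7.7284 m
Step 3 — total head: H = 21 + 7.7284 = 28.728 m
Step 4 — hydraulic power (P = rho*g*Q*H):
  P = 1000 * 9.81 * 0.0072674 * 28.728 = 2050 W
Therefore the hydraulic power required at the pump = 2050 W.


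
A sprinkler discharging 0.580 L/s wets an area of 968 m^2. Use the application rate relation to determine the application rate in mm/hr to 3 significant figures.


Approach: apply the application rate relation, rate = (Q/A)*3600.
rate = (0.580 / 968) * 3600 = 2.16 mm/hr
Therefore the application rate = 2.16 mm/hr.


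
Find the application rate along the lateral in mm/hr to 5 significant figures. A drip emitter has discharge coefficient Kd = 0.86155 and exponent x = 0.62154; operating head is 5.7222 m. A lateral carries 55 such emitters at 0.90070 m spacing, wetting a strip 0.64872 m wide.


Approach: apply the emitter equation with a lateral mass balance, q = Kd*h^x; Q = n*q; rate = Q/(n*spacing*width).
Step 1 — single emitter flow (q = Kd*h^x):
  q = 0.86155 * 5.7222^0.62154 = 2.547629 L/hr
Step 2 — total lateral flow: Q = 55 * 2.547629 = 140.1196 L/hr
Step 3 — wetted area: A = 55 * 0.90070 * 0.64872 = 32.13662 m^2
Step 4 — application rate: Q/A = 140.1196/32.13662 = 4.3601 mm/hr
Therefore the application rate along the lateral = 4.3601 mm/hr.


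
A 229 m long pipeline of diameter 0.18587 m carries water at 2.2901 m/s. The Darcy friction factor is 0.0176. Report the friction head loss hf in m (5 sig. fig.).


Approach: apply the Darcy-Weisbach equation, hf = f*(L/D)*(v^2/(2g)).
hf = 0.0176 * (229/0.18587) * (2.2901^2 / (2*9.81))
hf = 5.7963 m
Therefore the friction head loss hf = 5.7963 m.


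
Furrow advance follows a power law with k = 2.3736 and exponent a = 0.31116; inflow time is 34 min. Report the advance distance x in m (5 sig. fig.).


Approach: apply the power-law advance function, x = k*t^a.
x = 2.3736 * 34^0.31116 = 7.1112 m
Therefore the advance distance x = 7.1112 m.


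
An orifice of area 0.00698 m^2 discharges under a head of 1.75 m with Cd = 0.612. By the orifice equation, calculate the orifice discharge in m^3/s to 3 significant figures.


Approach: apply the orifice equation, Q = Cd*A*sqrt(2*g*h).
Q = 0.612 * 0.00698 * sqrt(2*9.81*1.75) = 0.0250 m^3/s
Therefore the orifice discharge = 0.0250 m^3/s.


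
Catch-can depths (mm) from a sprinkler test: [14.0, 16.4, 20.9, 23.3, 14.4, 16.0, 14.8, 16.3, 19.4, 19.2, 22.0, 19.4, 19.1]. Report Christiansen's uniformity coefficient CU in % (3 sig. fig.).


Approach: apply Christiansen's uniformity coefficient, CU = (1 - mean_abs_deviation/mean)*100.
mean = 18.092 mm
mean |d_i - mean| = 2.5621 mm
CU = (1 - 2.5621/18.092)*100 = 85.8 %
Therefore Christiansen's uniformity coefficient CU = 85.8 %.


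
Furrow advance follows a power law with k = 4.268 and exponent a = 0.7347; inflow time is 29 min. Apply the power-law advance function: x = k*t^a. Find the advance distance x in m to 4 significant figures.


x = 4.268 * 29^0.7347 = 50.66 m
Therefore the advance distance x = 50.66 m.


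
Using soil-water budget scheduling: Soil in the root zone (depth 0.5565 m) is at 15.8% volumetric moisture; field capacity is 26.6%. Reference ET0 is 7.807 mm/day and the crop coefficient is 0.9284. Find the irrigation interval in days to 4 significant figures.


Approach: apply soil-water budget scheduling, SMD = (FC-theta)/100*depth*1000; ETc = ET0*Kc; interval = SMD/ETc.
Step 1 — soil moisture deficit:
  SMD = (26.6 - 15.8)/100 * 0.5565 * 1000 = 60.1020 mm
Step 2 — daily crop ET (ETc = ET0*Kc):
  ETc = 7.807 * 0.9284 = 7.24802 mm/day
Step 3 — irrigation interval (SMD/ETc):
  interval = 60.1020 / 7.24802 = 8.292 days
Therefore the irrigation interval = 8.292 days.


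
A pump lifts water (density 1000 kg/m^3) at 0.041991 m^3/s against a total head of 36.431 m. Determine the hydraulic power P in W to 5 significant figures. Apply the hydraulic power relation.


Approach: apply the hydraulic power relation, P = rho*g*Q*H.
P = 1000 * 9.81 * 0.041991 * 36.431 = 15007 W
Therefore the hydraulic power P = 15007 W.


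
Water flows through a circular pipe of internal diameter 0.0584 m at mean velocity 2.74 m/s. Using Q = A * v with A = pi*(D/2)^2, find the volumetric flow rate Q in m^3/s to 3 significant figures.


A = pi*(0.0584/2)^2 = 0.0026786 m^2
Q = 0.0026786 * 2.74 = 0.00734 m^3/s
Therefore the volumetric flow rate Q = 0.00734 m^3/s.


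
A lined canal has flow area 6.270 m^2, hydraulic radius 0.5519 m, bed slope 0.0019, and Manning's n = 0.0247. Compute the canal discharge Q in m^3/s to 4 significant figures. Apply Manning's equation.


Approach: apply Manning's equation, Q = (1/n)*A*R^(2/3)*S^(1/2).
Q = (1/0.0247) * 6.270 * 0.5519^(2/3) * 0.0019^(1/2) = 7.445 m^3/s
Therefore the canal discharge Q = 7.445 m^3/s.


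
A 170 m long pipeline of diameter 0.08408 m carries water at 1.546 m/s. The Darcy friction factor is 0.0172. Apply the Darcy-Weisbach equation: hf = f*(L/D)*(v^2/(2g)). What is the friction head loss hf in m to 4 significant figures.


hf = 0.0172 * (170/0.08408) * (1.546^2 / (2*9.81))
hf = 4.236 m
Therefore the friction head loss hf = 4.236 m.


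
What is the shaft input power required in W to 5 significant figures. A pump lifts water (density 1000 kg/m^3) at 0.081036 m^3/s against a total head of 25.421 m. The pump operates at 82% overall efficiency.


Approach: apply hydraulic power then efficiency conversion, P = rho*g*Q*H; P_in = P/eta.
Step 1 — hydraulic power (P = rho*g*Q*H):
  P = 1000 * 9.81 * 0.081036 * 25.421 = 20208.76 W
Step 2 — input power: P_in = P/eta = 20208.76 / 0.82 = 24645 W
Therefore the shaft input power required = 24645 W.


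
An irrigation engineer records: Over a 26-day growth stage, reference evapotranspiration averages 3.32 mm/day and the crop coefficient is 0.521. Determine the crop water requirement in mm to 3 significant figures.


Approach: apply the crop water requirement relation, CWR = ET0 * Kc * days.
CWR = 3.32 * 0.521 * 26 = 45.0 mm
Therefore the crop water requirement = 45.0 mm.


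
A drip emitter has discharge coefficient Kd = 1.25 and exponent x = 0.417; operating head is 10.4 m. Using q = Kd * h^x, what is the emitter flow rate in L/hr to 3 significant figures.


q = 1.25 * 10.4^0.417 = 3.32 L/hr
Therefore the emitter flow rate = 3.32 L/hr.


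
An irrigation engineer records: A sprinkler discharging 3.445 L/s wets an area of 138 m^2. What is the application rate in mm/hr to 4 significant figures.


Approach: apply the application rate relation, rate = (Q/A)*3600.
rate = (3.445 / 138) * 3600 = 89.87 mm/hr
Therefore the application rate = 89.87 mm/hr.


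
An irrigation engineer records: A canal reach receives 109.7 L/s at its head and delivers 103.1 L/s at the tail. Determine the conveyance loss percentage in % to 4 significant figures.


Approach: apply the conveyance loss ratio, loss% = ((Q_head - Q_tail)/Q_head)*100.
loss = ((109.7 - 103.1)/109.7)*100 = 6.016 %
Therefore the conveyance loss percentage = 6.016 %.
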